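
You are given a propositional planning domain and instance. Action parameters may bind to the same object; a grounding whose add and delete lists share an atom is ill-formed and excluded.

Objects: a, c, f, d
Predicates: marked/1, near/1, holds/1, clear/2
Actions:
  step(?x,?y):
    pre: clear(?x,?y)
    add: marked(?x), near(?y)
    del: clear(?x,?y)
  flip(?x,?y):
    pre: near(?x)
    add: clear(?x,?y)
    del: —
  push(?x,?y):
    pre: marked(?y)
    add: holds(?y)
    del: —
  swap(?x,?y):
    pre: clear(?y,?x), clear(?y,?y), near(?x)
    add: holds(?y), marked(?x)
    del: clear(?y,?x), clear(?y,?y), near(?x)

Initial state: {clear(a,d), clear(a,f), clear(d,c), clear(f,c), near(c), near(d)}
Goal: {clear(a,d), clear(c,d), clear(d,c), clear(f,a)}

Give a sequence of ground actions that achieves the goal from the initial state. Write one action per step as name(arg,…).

step(a,f); flip(c,d); flip(f,a)

1. step(a,f)  →  {clear(a,d), clear(d,c), clear(f,c), marked(a), near(c), near(d), near(f)}
2. flip(c,d)  →  {clear(a,d), clear(c,d), clear(d,c), clear(f,c), marked(a), near(c), near(d), near(f)}
3. flip(f,a)  →  {clear(a,d), clear(c,d), clear(d,c), clear(f,a), clear(f,c), marked(a), near(c), near(d), near(f)}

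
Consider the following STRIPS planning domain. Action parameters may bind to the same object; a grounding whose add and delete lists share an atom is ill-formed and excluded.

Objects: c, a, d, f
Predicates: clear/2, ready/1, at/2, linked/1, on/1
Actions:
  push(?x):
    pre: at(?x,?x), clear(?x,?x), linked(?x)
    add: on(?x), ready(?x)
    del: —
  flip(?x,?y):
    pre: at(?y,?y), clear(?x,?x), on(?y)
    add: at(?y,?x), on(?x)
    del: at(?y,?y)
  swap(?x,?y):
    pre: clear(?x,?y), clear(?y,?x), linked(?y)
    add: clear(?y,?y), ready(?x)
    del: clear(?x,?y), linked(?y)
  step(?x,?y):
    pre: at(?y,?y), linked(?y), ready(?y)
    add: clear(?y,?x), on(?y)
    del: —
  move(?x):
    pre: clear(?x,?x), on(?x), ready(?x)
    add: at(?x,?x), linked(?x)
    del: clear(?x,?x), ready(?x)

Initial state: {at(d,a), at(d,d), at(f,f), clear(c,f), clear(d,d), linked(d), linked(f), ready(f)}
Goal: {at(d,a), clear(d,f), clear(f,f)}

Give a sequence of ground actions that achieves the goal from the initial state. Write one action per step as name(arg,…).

1. push(d)  →  {at(d,a), at(d,d), at(f,f), clear(c,f), clear(d,d), linked(d), linked(f), on(d), ready(d), ready(f)}
2. step(f,d)  →  {at(d,a), at(d,d), at(f,f), clear(c,f), clear(d,d), clear(d,f), linked(d), linked(f), on(d), ready(d), ready(f)}
3. step(f,f)  →  {at(d,a), at(d,d), at(f,f), clear(c,f), clear(d,d), clear(d,f), clear(f,f), linked(d), linked(f), on(d), on(f), ready(d), ready(f)}

push(d); step(f,d); step(f,f)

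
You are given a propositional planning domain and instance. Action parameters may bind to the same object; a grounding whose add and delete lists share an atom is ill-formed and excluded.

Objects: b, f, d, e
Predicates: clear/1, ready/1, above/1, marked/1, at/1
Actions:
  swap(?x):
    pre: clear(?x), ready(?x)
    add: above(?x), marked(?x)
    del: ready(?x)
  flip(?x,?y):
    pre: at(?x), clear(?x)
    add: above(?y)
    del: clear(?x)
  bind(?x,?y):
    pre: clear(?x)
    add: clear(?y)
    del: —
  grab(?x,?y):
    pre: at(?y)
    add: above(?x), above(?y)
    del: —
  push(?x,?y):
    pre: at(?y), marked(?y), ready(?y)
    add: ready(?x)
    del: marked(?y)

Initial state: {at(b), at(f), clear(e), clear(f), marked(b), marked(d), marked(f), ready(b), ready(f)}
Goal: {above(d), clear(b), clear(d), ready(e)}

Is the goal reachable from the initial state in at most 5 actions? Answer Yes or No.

Yes

1. flip(f,d)  →  {above(d), at(b), at(f), clear(e), marked(b), marked(d), marked(f), ready(b), ready(f)}
2. bind(e,b)  →  {above(d), at(b), at(f), clear(b), clear(e), marked(b), marked(d), marked(f), ready(b), ready(f)}
3. bind(b,d)  →  {above(d), at(b), at(f), clear(b), clear(d), clear(e), marked(b), marked(d), marked(f), ready(b), ready(f)}
4. push(e,b)  →  {above(d), at(b), at(f), clear(b), clear(d), clear(e), marked(d), marked(f), ready(b), ready(e), ready(f)}
optimal plan length = 4; 4 ≤ 5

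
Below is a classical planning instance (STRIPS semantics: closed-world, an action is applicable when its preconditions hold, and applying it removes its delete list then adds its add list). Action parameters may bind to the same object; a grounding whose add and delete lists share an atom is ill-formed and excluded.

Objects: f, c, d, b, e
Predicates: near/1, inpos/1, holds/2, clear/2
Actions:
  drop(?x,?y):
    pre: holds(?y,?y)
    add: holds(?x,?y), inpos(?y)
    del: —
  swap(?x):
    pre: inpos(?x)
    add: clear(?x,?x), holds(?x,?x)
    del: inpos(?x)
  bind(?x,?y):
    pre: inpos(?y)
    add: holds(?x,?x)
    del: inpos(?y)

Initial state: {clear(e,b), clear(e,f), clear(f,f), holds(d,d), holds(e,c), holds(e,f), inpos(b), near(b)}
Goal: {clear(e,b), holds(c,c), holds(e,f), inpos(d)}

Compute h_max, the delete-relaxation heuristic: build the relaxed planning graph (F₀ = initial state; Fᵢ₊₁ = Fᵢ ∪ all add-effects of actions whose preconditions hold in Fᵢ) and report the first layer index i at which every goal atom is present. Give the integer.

1

F0 = init (8 atoms)
F1 = F0 ∪ {clear(b,b), holds(b,b), holds(b,d), holds(c,c), holds(c,d), holds(e,d), holds(e,e), holds(f,d), holds(f,f), inpos(d)}  (18 atoms)
goal ⊆ F1  ⇒  h_max = 1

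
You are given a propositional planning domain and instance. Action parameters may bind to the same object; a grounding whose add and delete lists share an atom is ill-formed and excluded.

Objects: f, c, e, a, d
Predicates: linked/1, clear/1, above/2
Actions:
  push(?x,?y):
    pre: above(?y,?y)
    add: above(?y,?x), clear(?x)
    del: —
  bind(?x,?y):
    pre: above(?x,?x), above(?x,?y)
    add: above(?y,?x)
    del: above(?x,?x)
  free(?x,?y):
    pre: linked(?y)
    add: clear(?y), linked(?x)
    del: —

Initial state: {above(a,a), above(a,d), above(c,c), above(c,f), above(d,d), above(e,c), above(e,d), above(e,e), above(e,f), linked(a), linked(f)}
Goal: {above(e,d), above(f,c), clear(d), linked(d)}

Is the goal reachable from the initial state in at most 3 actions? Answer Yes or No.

Yes

1. push(d,c)  →  {above(a,a), above(a,d), above(c,c), above(c,d), above(c,f), above(d,d), above(e,c), above(e,d), above(e,e), above(e,f), clear(d), linked(a), linked(f)}
2. bind(c,f)  →  {above(a,a), above(a,d), above(c,d), above(c,f), above(d,d), above(e,c), above(e,d), above(e,e), above(e,f), above(f,c), clear(d), linked(a), linked(f)}
3. free(d,f)  →  {above(a,a), above(a,d), above(c,d), above(c,f), above(d,d), above(e,c), above(e,d), above(e,e), above(e,f), above(f,c), clear(d), clear(f), linked(a), linked(d), linked(f)}
optimal plan length = 3; 3 ≤ 3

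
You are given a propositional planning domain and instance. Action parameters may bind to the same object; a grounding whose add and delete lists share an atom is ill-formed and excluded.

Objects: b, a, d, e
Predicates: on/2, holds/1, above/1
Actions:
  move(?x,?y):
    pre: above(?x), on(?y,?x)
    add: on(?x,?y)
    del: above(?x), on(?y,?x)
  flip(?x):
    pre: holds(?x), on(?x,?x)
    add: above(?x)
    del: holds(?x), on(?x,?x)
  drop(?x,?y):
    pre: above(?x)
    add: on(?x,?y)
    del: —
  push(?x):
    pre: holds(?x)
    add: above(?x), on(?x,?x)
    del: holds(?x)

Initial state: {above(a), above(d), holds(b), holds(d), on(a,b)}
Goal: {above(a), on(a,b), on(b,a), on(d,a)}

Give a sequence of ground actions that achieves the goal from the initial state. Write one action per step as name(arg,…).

1. drop(d,a)  →  {above(a), above(d), holds(b), holds(d), on(a,b), on(d,a)}
2. push(b)  →  {above(a), above(b), above(d), holds(d), on(a,b), on(b,b), on(d,a)}
3. drop(b,a)  →  {above(a), above(b), above(d), holds(d), on(a,b), on(b,a), on(b,b), on(d,a)}

drop(d,a); push(b); drop(b,a)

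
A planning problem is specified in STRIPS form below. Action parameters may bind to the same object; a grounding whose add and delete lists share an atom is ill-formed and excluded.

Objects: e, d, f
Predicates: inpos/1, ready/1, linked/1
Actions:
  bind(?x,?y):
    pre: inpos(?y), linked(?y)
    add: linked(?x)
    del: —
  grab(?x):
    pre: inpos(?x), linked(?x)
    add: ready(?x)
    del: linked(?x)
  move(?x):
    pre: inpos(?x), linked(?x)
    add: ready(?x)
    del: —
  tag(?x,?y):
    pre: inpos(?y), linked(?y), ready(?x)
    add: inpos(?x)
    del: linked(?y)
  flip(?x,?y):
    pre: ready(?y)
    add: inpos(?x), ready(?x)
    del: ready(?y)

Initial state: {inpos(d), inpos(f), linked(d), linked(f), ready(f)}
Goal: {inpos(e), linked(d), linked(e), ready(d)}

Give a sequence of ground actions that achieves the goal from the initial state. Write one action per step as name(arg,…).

1. bind(e,d)  →  {inpos(d), inpos(f), linked(d), linked(e), linked(f), ready(f)}
2. move(d)  →  {inpos(d), inpos(f), linked(d), linked(e), linked(f), ready(d), ready(f)}
3. flip(e,f)  →  {inpos(d), inpos(e), inpos(f), linked(d), linked(e), linked(f), ready(d), ready(e)}

bind(e,d); move(d); flip(e,f)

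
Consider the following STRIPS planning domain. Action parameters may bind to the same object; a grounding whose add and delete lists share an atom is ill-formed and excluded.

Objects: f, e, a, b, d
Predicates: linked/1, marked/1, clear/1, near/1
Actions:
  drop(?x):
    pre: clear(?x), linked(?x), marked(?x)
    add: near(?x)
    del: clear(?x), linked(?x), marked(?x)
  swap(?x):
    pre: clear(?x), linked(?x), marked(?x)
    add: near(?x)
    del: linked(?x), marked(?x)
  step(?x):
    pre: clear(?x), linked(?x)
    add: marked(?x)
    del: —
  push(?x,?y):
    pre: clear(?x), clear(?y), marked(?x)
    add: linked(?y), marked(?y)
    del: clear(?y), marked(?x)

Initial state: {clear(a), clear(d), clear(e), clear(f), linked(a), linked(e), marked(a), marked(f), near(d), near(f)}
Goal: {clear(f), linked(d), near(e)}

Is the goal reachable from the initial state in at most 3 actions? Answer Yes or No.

1. step(e)  →  {clear(a), clear(d), clear(e), clear(f), linked(a), linked(e), marked(a), marked(e), marked(f), near(d), near(f)}
2. drop(e)  →  {clear(a), clear(d), clear(f), linked(a), marked(a), marked(f), near(d), near(e), near(f)}
3. push(f,d)  →  {clear(a), clear(f), linked(a), linked(d), marked(a), marked(d), near(d), near(e), near(f)}
optimal plan length = 3; 3 ≤ 3

Yes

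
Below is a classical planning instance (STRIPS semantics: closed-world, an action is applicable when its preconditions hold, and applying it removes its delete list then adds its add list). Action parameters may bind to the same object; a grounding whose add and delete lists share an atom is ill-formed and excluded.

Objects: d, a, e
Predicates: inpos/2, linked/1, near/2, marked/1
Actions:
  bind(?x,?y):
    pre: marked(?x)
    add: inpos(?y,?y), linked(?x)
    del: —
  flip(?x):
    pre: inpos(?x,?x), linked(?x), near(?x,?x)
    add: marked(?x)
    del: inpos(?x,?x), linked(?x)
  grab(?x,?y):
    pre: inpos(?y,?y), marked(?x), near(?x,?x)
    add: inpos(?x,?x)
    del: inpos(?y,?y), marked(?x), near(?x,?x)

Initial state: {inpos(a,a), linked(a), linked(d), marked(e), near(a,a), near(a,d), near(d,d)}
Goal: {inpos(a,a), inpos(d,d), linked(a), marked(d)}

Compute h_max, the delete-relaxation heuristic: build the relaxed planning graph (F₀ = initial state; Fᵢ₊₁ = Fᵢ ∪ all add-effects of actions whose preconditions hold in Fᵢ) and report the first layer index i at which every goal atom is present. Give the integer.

2

F0 = init (7 atoms)
F1 = F0 ∪ {inpos(d,d), inpos(e,e), linked(e), marked(a)}  (11 atoms)
F2 = F1 ∪ {marked(d)}  (12 atoms)
goal ⊆ F2  ⇒  h_max = 2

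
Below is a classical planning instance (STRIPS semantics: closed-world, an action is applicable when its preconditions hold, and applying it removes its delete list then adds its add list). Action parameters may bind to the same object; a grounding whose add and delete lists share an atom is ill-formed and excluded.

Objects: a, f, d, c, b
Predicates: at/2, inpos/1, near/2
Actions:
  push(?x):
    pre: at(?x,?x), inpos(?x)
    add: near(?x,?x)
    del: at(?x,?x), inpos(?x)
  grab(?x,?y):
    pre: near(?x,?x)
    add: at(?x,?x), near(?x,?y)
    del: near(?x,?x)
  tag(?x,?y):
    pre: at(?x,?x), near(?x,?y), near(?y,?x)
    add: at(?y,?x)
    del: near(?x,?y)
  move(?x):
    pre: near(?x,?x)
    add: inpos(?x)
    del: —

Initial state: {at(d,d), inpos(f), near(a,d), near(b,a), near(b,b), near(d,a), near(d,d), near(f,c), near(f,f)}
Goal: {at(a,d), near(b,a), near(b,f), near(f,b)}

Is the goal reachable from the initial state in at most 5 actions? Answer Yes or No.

Yes

1. grab(f,b)  →  {at(d,d), at(f,f), inpos(f), near(a,d), near(b,a), near(b,b), near(d,a), near(d,d), near(f,b), near(f,c)}
2. grab(b,f)  →  {at(b,b), at(d,d), at(f,f), inpos(f), near(a,d), near(b,a), near(b,f), near(d,a), near(d,d), near(f,b), near(f,c)}
3. tag(d,a)  →  {at(a,d), at(b,b), at(d,d), at(f,f), inpos(f), near(a,d), near(b,a), near(b,f), near(d,d), near(f,b), near(f,c)}
optimal plan length = 3; 3 ≤ 5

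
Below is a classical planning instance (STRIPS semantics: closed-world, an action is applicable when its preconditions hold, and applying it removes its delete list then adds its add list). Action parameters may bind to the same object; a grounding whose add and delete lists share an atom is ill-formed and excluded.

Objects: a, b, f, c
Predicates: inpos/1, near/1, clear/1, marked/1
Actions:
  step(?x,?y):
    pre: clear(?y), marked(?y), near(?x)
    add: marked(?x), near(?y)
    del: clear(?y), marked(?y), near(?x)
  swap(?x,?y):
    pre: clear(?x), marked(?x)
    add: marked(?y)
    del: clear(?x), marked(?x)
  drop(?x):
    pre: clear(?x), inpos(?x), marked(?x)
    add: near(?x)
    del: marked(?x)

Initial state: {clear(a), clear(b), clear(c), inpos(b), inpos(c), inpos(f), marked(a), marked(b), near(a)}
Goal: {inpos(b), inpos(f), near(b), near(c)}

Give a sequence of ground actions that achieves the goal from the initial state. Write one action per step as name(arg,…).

step(a,b); swap(a,c); drop(c)

1. step(a,b)  →  {clear(a), clear(c), inpos(b), inpos(c), inpos(f), marked(a), near(b)}
2. swap(a,c)  →  {clear(c), inpos(b), inpos(c), inpos(f), marked(c), near(b)}
3. drop(c)  →  {clear(c), inpos(b), inpos(c), inpos(f), near(b), near(c)}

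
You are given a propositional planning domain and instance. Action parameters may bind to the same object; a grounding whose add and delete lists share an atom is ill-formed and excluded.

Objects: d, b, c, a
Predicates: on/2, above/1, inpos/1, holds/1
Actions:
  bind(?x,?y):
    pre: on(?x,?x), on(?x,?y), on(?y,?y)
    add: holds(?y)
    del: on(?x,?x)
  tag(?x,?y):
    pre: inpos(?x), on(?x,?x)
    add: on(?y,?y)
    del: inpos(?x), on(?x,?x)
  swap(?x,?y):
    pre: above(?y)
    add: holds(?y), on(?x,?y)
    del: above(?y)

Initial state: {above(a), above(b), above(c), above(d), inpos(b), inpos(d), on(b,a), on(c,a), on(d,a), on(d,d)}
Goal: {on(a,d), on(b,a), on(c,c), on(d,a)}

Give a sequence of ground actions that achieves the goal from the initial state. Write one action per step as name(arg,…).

1. tag(d,c)  →  {above(a), above(b), above(c), above(d), inpos(b), on(b,a), on(c,a), on(c,c), on(d,a)}
2. swap(a,d)  →  {above(a), above(b), above(c), holds(d), inpos(b), on(a,d), on(b,a), on(c,a), on(c,c), on(d,a)}

tag(d,c); swap(a,d)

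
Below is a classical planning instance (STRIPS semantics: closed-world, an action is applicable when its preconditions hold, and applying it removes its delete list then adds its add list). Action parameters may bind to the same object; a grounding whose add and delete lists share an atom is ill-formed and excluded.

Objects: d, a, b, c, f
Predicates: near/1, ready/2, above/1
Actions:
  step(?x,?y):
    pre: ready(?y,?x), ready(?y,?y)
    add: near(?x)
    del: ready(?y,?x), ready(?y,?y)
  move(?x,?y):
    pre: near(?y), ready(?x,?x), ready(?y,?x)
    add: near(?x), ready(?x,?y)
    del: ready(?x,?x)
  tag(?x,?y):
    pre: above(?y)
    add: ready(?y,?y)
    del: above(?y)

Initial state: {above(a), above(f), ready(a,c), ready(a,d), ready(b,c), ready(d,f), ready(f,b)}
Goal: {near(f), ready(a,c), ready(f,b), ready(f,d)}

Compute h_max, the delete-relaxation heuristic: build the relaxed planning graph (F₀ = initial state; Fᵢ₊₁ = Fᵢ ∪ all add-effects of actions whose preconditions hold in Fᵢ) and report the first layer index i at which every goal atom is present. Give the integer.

3

F0 = init (7 atoms)
F1 = F0 ∪ {ready(a,a), ready(f,f)}  (9 atoms)
F2 = F1 ∪ {near(a), near(b), near(c), near(d), near(f)}  (14 atoms)
F3 = F2 ∪ {ready(f,d)}  (15 atoms)
goal ⊆ F3  ⇒  h_max = 3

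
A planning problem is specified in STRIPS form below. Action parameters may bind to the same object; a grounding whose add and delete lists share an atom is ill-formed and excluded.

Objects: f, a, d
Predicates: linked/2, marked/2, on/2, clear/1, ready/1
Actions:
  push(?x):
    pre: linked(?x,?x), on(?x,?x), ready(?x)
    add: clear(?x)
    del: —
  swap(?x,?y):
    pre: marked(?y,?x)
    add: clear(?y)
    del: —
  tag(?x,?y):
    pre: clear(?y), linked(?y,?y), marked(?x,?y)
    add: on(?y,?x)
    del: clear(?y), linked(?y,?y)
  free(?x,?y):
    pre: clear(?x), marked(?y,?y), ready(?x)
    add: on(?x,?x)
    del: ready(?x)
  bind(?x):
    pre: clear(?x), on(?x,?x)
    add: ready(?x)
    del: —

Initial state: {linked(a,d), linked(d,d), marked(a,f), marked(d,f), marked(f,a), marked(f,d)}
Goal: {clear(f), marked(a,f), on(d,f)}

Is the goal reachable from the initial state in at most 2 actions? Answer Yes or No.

1. swap(f,d)  →  {clear(d), linked(a,d), linked(d,d), marked(a,f), marked(d,f), marked(f,a), marked(f,d)}
2. swap(a,f)  →  {clear(d), clear(f), linked(a,d), linked(d,d), marked(a,f), marked(d,f), marked(f,a), marked(f,d)}
3. tag(f,d)  →  {clear(f), linked(a,d), marked(a,f), marked(d,f), marked(f,a), marked(f,d), on(d,f)}
optimal plan length = 3; 3 > 2

No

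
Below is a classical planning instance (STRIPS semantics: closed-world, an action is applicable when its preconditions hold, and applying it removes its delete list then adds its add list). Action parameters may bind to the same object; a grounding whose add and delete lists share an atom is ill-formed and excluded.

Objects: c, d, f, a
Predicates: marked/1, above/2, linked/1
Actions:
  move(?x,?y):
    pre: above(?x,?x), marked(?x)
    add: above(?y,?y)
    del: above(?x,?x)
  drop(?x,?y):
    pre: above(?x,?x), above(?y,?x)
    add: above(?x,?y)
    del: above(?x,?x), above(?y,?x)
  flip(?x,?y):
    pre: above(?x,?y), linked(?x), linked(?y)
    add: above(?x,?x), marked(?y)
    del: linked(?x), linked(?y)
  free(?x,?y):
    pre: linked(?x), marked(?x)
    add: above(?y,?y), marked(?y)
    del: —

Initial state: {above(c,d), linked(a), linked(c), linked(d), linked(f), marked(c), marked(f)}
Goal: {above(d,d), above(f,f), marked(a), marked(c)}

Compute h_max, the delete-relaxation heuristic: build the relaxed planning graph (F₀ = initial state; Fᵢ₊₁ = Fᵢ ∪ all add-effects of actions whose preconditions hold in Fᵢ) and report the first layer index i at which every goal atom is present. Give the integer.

F0 = init (7 atoms)
F1 = F0 ∪ {above(a,a), above(c,c), above(d,d), above(f,f), marked(a), marked(d)}  (13 atoms)
goal ⊆ F1  ⇒  h_max = 1

1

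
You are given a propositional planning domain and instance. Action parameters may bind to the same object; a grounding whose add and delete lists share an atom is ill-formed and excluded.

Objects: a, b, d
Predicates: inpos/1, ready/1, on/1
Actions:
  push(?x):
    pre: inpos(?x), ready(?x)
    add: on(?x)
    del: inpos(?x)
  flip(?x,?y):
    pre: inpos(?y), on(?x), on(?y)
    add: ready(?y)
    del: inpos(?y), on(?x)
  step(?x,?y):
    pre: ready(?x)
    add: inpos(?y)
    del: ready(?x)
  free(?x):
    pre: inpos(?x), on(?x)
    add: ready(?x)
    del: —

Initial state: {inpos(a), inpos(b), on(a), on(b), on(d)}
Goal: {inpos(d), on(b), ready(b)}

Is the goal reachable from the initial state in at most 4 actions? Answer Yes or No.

Yes

1. flip(a,a)  →  {inpos(b), on(b), on(d), ready(a)}
2. flip(d,b)  →  {on(b), ready(a), ready(b)}
3. step(a,d)  →  {inpos(d), on(b), ready(b)}
optimal plan length = 3; 3 ≤ 4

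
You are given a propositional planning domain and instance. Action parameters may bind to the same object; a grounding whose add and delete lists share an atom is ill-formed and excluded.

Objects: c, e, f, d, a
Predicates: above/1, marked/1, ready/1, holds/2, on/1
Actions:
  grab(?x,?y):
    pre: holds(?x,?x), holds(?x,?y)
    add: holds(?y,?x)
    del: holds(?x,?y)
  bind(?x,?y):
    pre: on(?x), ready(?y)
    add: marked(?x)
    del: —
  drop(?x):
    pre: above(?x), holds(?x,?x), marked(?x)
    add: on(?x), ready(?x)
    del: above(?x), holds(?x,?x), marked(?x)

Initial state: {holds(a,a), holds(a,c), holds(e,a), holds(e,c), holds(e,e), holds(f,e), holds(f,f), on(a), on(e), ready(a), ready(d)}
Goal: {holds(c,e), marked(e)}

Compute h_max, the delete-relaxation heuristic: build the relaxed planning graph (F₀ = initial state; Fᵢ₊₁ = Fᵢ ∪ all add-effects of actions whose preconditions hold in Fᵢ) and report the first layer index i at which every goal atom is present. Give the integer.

1

F0 = init (11 atoms)
F1 = F0 ∪ {holds(a,e), holds(c,a), holds(c,e), holds(e,f), marked(a), marked(e)}  (17 atoms)
goal ⊆ F1  ⇒  h_max = 1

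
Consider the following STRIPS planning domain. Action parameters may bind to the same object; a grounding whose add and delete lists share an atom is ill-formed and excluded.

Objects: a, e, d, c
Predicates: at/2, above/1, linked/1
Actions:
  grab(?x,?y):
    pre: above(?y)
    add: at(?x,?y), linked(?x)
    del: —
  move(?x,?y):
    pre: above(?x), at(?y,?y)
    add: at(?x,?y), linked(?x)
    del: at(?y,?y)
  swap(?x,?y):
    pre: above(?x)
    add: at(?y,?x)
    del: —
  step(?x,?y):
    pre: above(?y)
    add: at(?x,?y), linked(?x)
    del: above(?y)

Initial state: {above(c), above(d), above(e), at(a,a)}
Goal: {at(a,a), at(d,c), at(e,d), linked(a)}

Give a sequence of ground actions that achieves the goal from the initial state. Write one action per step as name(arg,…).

1. grab(a,e)  →  {above(c), above(d), above(e), at(a,a), at(a,e), linked(a)}
2. grab(e,d)  →  {above(c), above(d), above(e), at(a,a), at(a,e), at(e,d), linked(a), linked(e)}
3. grab(d,c)  →  {above(c), above(d), above(e), at(a,a), at(a,e), at(d,c), at(e,d), linked(a), linked(d), linked(e)}

grab(a,e); grab(e,d); grab(d,c)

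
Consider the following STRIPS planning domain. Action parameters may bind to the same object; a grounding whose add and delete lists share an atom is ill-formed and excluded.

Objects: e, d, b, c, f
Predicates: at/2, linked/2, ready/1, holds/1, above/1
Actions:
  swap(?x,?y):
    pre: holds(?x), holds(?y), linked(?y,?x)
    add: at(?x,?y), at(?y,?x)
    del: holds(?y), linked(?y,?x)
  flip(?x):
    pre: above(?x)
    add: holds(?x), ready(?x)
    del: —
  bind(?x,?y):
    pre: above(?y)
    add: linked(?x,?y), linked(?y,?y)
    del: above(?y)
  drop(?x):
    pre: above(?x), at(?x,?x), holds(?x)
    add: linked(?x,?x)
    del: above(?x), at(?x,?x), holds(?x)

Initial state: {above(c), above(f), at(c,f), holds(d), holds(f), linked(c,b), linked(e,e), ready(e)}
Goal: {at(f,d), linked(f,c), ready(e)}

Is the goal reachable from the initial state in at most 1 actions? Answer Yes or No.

1. bind(d,f)  →  {above(c), at(c,f), holds(d), holds(f), linked(c,b), linked(d,f), linked(e,e), linked(f,f), ready(e)}
2. swap(f,d)  →  {above(c), at(c,f), at(d,f), at(f,d), holds(f), linked(c,b), linked(e,e), linked(f,f), ready(e)}
3. bind(f,c)  →  {at(c,f), at(d,f), at(f,d), holds(f), linked(c,b), linked(c,c), linked(e,e), linked(f,c), linked(f,f), ready(e)}
optimal plan length = 3; 3 > 1

No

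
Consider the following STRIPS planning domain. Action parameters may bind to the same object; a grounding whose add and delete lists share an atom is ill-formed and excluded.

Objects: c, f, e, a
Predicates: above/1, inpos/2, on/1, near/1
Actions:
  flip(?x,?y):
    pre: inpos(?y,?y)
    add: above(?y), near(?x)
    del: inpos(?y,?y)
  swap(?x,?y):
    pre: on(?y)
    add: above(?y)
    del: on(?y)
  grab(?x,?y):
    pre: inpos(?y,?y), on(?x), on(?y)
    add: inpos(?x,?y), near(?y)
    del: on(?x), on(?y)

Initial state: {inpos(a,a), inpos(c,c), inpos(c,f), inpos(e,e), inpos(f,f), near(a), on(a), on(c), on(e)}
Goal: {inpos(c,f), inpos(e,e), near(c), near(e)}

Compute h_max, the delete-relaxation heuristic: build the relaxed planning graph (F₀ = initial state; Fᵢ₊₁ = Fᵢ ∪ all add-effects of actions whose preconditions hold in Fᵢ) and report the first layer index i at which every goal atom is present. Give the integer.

F0 = init (9 atoms)
F1 = F0 ∪ {above(a), above(c), above(e), above(f), inpos(a,c), inpos(a,e), inpos(c,a), inpos(c,e), inpos(e,a), inpos(e,c), near(c), near(e), near(f)}  (22 atoms)
goal ⊆ F1  ⇒  h_max = 1

1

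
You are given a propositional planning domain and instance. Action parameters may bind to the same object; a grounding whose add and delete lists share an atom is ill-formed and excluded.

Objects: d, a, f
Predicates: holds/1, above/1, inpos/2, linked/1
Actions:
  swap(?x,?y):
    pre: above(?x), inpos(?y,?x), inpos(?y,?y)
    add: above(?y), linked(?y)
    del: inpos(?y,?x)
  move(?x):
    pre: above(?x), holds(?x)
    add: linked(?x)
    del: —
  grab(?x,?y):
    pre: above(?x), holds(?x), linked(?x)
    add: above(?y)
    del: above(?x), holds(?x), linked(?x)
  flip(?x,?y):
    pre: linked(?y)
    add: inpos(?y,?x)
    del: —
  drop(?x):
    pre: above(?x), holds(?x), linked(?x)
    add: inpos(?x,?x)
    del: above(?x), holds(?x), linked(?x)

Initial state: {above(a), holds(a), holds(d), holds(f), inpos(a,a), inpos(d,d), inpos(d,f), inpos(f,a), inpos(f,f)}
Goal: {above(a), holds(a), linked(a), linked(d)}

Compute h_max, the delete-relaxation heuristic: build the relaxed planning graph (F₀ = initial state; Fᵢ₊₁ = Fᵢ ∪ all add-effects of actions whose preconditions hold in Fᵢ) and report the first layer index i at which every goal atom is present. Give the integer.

F0 = init (9 atoms)
F1 = F0 ∪ {above(f), linked(a), linked(f)}  (12 atoms)
F2 = F1 ∪ {above(d), inpos(a,d), inpos(a,f), inpos(f,d), linked(d)}  (17 atoms)
goal ⊆ F2  ⇒  h_max = 2

2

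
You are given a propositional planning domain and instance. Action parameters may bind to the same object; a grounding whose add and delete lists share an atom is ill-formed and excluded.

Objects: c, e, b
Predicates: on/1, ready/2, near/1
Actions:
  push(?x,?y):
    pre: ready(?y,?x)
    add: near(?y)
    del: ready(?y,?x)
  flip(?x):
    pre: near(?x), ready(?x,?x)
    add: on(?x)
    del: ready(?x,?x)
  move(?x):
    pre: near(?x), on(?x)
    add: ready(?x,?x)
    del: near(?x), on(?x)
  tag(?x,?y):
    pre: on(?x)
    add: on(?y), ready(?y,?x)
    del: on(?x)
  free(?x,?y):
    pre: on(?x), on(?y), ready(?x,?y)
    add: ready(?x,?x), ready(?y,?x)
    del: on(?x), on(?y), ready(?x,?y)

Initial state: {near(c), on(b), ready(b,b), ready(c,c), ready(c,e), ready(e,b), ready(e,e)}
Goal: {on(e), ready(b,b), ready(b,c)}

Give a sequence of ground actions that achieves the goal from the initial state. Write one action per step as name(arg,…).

flip(c); tag(c,b); tag(b,e)

1. flip(c)  →  {near(c), on(b), on(c), ready(b,b), ready(c,e), ready(e,b), ready(e,e)}
2. tag(c,b)  →  {near(c), on(b), ready(b,b), ready(b,c), ready(c,e), ready(e,b), ready(e,e)}
3. tag(b,e)  →  {near(c), on(e), ready(b,b), ready(b,c), ready(c,e), ready(e,b), ready(e,e)}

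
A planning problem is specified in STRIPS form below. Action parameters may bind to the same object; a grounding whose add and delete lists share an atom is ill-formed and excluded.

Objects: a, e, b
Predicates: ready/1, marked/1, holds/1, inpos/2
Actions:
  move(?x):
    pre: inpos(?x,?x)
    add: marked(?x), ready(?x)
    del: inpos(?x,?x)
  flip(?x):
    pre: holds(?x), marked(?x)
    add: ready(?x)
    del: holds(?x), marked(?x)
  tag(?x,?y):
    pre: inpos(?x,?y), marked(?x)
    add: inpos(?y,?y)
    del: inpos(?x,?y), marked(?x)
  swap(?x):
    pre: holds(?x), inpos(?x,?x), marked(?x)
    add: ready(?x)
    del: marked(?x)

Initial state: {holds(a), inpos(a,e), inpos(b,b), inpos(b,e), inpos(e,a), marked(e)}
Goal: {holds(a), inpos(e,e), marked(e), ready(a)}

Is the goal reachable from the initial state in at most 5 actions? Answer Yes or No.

No

1. move(b)  →  {holds(a), inpos(a,e), inpos(b,e), inpos(e,a), marked(b), marked(e), ready(b)}
2. tag(e,a)  →  {holds(a), inpos(a,a), inpos(a,e), inpos(b,e), marked(b), ready(b)}
3. move(a)  →  {holds(a), inpos(a,e), inpos(b,e), marked(a), marked(b), ready(a), ready(b)}
4. tag(a,e)  →  {holds(a), inpos(b,e), inpos(e,e), marked(b), ready(a), ready(b)}
5. move(e)  →  {holds(a), inpos(b,e), marked(b), marked(e), ready(a), ready(b), ready(e)}
6. tag(b,e)  →  {holds(a), inpos(e,e), marked(e), ready(a), ready(b), ready(e)}
optimal plan length = 6; 6 > 5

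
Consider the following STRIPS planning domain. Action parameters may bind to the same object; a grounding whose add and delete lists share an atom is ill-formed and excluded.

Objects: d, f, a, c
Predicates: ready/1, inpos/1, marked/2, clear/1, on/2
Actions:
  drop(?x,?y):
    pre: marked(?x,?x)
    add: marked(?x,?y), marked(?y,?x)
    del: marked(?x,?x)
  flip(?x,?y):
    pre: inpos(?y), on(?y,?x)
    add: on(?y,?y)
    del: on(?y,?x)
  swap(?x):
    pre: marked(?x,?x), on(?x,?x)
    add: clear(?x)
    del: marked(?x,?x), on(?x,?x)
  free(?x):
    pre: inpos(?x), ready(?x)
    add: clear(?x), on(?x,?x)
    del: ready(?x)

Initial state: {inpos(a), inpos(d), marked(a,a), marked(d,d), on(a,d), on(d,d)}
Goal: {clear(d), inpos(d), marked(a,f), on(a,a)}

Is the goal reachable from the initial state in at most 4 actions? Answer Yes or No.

1. drop(a,f)  →  {inpos(a), inpos(d), marked(a,f), marked(d,d), marked(f,a), on(a,d), on(d,d)}
2. flip(d,a)  →  {inpos(a), inpos(d), marked(a,f), marked(d,d), marked(f,a), on(a,a), on(d,d)}
3. swap(d)  →  {clear(d), inpos(a), inpos(d), marked(a,f), marked(f,a), on(a,a)}
optimal plan length = 3; 3 ≤ 4

Yes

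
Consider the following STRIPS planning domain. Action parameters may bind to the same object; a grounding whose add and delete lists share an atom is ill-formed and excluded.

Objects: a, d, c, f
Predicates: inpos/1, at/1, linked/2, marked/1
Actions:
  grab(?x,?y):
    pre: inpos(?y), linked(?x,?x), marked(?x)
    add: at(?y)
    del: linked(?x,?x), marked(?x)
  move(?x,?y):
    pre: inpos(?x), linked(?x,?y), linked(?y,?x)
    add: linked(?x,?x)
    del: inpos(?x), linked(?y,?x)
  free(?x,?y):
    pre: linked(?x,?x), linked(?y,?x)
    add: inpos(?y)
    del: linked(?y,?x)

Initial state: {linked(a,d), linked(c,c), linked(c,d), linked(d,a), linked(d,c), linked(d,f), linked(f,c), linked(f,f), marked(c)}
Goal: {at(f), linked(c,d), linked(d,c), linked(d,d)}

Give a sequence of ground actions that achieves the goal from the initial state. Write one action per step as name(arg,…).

free(c,f); grab(c,f); free(f,d); move(d,a)

1. free(c,f)  →  {inpos(f), linked(a,d), linked(c,c), linked(c,d), linked(d,a), linked(d,c), linked(d,f), linked(f,f), marked(c)}
2. grab(c,f)  →  {at(f), inpos(f), linked(a,d), linked(c,d), linked(d,a), linked(d,c), linked(d,f), linked(f,f)}
3. free(f,d)  →  {at(f), inpos(d), inpos(f), linked(a,d), linked(c,d), linked(d,a), linked(d,c), linked(f,f)}
4. move(d,a)  →  {at(f), inpos(f), linked(c,d), linked(d,a), linked(d,c), linked(d,d), linked(f,f)}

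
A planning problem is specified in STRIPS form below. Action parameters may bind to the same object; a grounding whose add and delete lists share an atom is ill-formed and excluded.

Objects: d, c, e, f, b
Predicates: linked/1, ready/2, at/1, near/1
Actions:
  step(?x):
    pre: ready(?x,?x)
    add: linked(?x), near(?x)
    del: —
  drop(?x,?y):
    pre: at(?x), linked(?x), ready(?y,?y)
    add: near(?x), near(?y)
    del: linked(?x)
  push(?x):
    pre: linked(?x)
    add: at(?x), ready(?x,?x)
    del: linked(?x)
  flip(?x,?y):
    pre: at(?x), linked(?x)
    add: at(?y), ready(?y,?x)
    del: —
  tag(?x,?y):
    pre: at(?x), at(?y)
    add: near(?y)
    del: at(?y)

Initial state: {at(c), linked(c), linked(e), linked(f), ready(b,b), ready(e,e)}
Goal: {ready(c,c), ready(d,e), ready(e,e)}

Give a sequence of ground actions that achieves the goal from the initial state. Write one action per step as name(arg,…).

1. flip(c,c)  →  {at(c), linked(c), linked(e), linked(f), ready(b,b), ready(c,c), ready(e,e)}
2. flip(c,e)  →  {at(c), at(e), linked(c), linked(e), linked(f), ready(b,b), ready(c,c), ready(e,c), ready(e,e)}
3. flip(e,d)  →  {at(c), at(d), at(e), linked(c), linked(e), linked(f), ready(b,b), ready(c,c), ready(d,e), ready(e,c), ready(e,e)}

flip(c,c); flip(c,e); flip(e,d)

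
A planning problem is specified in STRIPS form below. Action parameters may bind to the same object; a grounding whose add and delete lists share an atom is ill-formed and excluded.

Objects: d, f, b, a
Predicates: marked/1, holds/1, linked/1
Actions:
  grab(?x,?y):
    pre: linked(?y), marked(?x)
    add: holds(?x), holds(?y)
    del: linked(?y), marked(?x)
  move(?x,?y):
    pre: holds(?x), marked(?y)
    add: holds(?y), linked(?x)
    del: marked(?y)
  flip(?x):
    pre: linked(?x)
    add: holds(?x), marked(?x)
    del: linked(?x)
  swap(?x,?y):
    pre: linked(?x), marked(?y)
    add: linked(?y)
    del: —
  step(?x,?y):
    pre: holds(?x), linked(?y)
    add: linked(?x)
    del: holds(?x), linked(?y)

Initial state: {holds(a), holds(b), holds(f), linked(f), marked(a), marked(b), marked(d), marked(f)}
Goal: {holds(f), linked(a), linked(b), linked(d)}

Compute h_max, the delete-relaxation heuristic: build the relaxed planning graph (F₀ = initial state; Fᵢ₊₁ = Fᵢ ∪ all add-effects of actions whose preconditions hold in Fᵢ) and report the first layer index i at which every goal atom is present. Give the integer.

1

F0 = init (8 atoms)
F1 = F0 ∪ {holds(d), linked(a), linked(b), linked(d)}  (12 atoms)
goal ⊆ F1  ⇒  h_max = 1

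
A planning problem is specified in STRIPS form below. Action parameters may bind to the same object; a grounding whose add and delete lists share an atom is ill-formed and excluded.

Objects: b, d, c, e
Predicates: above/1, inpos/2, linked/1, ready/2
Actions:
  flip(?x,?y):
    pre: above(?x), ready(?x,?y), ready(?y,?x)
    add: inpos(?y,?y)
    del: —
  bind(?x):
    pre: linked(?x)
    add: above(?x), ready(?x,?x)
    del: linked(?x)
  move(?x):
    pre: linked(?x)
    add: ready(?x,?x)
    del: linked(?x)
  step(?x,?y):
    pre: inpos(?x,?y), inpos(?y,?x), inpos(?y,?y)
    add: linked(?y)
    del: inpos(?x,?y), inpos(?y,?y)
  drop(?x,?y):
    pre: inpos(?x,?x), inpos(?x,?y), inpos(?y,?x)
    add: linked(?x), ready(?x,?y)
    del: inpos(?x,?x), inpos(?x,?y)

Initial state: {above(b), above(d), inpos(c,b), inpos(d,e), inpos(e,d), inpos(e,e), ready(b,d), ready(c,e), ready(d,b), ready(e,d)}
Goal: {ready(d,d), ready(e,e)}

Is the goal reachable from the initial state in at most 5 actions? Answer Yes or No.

1. flip(b,d)  →  {above(b), above(d), inpos(c,b), inpos(d,d), inpos(d,e), inpos(e,d), inpos(e,e), ready(b,d), ready(c,e), ready(d,b), ready(e,d)}
2. drop(d,d)  →  {above(b), above(d), inpos(c,b), inpos(d,e), inpos(e,d), inpos(e,e), linked(d), ready(b,d), ready(c,e), ready(d,b), ready(d,d), ready(e,d)}
3. drop(e,e)  →  {above(b), above(d), inpos(c,b), inpos(d,e), inpos(e,d), linked(d), linked(e), ready(b,d), ready(c,e), ready(d,b), ready(d,d), ready(e,d), ready(e,e)}
optimal plan length = 3; 3 ≤ 5

Yes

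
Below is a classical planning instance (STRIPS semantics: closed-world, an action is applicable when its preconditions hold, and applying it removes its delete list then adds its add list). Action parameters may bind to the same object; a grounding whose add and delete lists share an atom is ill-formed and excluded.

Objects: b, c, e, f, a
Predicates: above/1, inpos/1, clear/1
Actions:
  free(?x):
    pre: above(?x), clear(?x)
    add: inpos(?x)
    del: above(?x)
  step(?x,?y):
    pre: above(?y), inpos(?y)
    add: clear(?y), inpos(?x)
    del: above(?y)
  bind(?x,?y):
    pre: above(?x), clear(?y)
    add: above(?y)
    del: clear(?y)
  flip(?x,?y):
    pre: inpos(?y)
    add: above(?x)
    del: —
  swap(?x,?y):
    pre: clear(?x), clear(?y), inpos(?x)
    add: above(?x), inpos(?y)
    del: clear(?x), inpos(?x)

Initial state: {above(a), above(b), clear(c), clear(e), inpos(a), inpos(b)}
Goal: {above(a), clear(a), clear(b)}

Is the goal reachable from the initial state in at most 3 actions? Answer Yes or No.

Yes

1. step(b,b)  →  {above(a), clear(b), clear(c), clear(e), inpos(a), inpos(b)}
2. step(b,a)  →  {clear(a), clear(b), clear(c), clear(e), inpos(a), inpos(b)}
3. flip(a,b)  →  {above(a), clear(a), clear(b), clear(c), clear(e), inpos(a), inpos(b)}
optimal plan length = 3; 3 ≤ 3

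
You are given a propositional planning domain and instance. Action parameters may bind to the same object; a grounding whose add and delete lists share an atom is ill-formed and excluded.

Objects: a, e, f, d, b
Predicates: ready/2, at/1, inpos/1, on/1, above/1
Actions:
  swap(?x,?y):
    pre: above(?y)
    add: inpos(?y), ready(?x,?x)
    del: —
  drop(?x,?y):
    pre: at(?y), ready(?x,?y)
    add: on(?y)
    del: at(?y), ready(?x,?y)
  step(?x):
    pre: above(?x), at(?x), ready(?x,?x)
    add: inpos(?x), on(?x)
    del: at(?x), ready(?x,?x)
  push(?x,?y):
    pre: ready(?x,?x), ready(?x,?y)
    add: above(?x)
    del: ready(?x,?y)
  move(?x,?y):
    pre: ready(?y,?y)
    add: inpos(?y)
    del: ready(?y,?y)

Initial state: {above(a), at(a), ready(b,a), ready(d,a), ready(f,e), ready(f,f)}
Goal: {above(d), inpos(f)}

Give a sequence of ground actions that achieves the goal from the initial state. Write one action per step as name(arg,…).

swap(d,a); push(d,a); move(a,f)

1. swap(d,a)  →  {above(a), at(a), inpos(a), ready(b,a), ready(d,a), ready(d,d), ready(f,e), ready(f,f)}
2. push(d,a)  →  {above(a), above(d), at(a), inpos(a), ready(b,a), ready(d,d), ready(f,e), ready(f,f)}
3. move(a,f)  →  {above(a), above(d), at(a), inpos(a), inpos(f), ready(b,a), ready(d,d), ready(f,e)}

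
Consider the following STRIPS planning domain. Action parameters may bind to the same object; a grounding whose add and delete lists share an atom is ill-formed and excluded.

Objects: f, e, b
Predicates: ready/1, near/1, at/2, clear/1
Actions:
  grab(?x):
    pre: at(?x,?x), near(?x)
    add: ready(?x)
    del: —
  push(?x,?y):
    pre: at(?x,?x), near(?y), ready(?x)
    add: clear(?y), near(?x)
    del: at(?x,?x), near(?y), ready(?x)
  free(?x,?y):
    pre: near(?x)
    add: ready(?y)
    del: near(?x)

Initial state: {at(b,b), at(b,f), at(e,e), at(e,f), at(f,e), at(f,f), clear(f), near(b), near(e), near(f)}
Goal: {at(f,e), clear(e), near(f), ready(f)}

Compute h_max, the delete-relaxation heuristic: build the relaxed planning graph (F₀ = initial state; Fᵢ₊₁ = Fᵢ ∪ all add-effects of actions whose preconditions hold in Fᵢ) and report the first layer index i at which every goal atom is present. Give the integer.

2

F0 = init (10 atoms)
F1 = F0 ∪ {ready(b), ready(e), ready(f)}  (13 atoms)
F2 = F1 ∪ {clear(b), clear(e)}  (15 atoms)
goal ⊆ F2  ⇒  h_max = 2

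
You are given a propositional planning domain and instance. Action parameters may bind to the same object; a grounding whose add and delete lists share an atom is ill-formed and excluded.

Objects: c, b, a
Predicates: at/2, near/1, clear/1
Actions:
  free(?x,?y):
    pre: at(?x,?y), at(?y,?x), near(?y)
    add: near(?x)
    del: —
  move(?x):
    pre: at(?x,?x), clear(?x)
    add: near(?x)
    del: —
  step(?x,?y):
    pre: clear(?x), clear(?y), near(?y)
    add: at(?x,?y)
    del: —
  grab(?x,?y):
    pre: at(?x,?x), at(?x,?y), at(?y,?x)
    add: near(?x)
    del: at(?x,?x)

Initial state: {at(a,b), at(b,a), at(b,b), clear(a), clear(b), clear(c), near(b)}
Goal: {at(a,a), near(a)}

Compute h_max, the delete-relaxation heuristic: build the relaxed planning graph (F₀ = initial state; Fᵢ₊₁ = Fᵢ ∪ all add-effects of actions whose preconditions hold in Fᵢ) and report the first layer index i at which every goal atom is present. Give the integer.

2

F0 = init (7 atoms)
F1 = F0 ∪ {at(c,b), near(a)}  (9 atoms)
F2 = F1 ∪ {at(a,a), at(c,a)}  (11 atoms)
goal ⊆ F2  ⇒  h_max = 2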